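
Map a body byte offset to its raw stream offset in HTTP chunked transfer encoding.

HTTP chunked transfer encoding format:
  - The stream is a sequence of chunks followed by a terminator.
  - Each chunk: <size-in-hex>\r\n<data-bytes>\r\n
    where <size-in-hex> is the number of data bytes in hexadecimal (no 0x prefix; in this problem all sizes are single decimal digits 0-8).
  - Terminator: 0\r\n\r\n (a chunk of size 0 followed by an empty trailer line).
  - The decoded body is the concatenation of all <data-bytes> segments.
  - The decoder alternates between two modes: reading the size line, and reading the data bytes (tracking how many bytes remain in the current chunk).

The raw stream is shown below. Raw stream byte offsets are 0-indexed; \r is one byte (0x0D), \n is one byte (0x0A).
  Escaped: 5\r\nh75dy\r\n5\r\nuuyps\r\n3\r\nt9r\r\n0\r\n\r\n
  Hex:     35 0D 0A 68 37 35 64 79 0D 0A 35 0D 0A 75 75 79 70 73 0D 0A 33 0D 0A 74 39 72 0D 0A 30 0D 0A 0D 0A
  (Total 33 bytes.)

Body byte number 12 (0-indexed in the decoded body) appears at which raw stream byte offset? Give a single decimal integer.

Answer: 25

Derivation:
Chunk 1: stream[0..1]='5' size=0x5=5, data at stream[3..8]='h75dy' -> body[0..5], body so far='h75dy'
Chunk 2: stream[10..11]='5' size=0x5=5, data at stream[13..18]='uuyps' -> body[5..10], body so far='h75dyuuyps'
Chunk 3: stream[20..21]='3' size=0x3=3, data at stream[23..26]='t9r' -> body[10..13], body so far='h75dyuuypst9r'
Chunk 4: stream[28..29]='0' size=0 (terminator). Final body='h75dyuuypst9r' (13 bytes)
Body byte 12 at stream offset 25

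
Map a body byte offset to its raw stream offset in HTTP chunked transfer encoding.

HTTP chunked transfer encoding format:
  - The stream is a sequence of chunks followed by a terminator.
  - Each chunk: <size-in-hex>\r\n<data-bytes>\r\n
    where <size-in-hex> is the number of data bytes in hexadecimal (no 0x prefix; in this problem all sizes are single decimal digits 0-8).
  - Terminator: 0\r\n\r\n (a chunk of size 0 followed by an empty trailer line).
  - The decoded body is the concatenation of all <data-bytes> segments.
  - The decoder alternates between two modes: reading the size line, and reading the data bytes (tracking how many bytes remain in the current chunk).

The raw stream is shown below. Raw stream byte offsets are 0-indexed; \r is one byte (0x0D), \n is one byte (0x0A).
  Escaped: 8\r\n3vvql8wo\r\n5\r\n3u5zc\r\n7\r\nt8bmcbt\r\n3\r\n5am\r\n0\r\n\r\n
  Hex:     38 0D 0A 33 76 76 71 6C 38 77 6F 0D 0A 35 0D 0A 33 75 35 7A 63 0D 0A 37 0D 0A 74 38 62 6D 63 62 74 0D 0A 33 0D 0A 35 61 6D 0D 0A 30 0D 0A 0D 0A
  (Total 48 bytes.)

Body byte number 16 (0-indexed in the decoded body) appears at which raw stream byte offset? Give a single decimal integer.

Chunk 1: stream[0..1]='8' size=0x8=8, data at stream[3..11]='3vvql8wo' -> body[0..8], body so far='3vvql8wo'
Chunk 2: stream[13..14]='5' size=0x5=5, data at stream[16..21]='3u5zc' -> body[8..13], body so far='3vvql8wo3u5zc'
Chunk 3: stream[23..24]='7' size=0x7=7, data at stream[26..33]='t8bmcbt' -> body[13..20], body so far='3vvql8wo3u5zct8bmcbt'
Chunk 4: stream[35..36]='3' size=0x3=3, data at stream[38..41]='5am' -> body[20..23], body so far='3vvql8wo3u5zct8bmcbt5am'
Chunk 5: stream[43..44]='0' size=0 (terminator). Final body='3vvql8wo3u5zct8bmcbt5am' (23 bytes)
Body byte 16 at stream offset 29

Answer: 29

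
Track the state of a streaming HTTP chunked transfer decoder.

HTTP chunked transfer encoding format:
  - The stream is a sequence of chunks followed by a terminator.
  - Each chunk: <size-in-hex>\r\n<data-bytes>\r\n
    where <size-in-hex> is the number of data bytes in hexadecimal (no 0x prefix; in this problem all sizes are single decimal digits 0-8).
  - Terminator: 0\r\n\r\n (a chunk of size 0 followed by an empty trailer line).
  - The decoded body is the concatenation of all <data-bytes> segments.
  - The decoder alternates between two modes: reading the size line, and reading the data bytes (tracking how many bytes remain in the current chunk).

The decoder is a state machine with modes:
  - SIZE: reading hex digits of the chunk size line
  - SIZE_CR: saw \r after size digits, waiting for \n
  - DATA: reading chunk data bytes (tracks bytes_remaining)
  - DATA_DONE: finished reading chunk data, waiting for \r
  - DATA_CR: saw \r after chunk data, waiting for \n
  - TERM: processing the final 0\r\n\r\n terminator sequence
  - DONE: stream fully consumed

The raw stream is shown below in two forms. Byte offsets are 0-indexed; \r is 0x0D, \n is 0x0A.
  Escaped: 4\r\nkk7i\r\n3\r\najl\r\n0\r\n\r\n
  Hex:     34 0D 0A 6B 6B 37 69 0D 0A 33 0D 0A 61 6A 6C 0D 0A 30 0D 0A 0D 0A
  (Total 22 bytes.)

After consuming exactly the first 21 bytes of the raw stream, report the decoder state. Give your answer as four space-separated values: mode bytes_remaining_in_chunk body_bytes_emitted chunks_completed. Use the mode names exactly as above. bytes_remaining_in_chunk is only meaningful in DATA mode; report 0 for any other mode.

Byte 0 = '4': mode=SIZE remaining=0 emitted=0 chunks_done=0
Byte 1 = 0x0D: mode=SIZE_CR remaining=0 emitted=0 chunks_done=0
Byte 2 = 0x0A: mode=DATA remaining=4 emitted=0 chunks_done=0
Byte 3 = 'k': mode=DATA remaining=3 emitted=1 chunks_done=0
Byte 4 = 'k': mode=DATA remaining=2 emitted=2 chunks_done=0
Byte 5 = '7': mode=DATA remaining=1 emitted=3 chunks_done=0
Byte 6 = 'i': mode=DATA_DONE remaining=0 emitted=4 chunks_done=0
Byte 7 = 0x0D: mode=DATA_CR remaining=0 emitted=4 chunks_done=0
Byte 8 = 0x0A: mode=SIZE remaining=0 emitted=4 chunks_done=1
Byte 9 = '3': mode=SIZE remaining=0 emitted=4 chunks_done=1
Byte 10 = 0x0D: mode=SIZE_CR remaining=0 emitted=4 chunks_done=1
Byte 11 = 0x0A: mode=DATA remaining=3 emitted=4 chunks_done=1
Byte 12 = 'a': mode=DATA remaining=2 emitted=5 chunks_done=1
Byte 13 = 'j': mode=DATA remaining=1 emitted=6 chunks_done=1
Byte 14 = 'l': mode=DATA_DONE remaining=0 emitted=7 chunks_done=1
Byte 15 = 0x0D: mode=DATA_CR remaining=0 emitted=7 chunks_done=1
Byte 16 = 0x0A: mode=SIZE remaining=0 emitted=7 chunks_done=2
Byte 17 = '0': mode=SIZE remaining=0 emitted=7 chunks_done=2
Byte 18 = 0x0D: mode=SIZE_CR remaining=0 emitted=7 chunks_done=2
Byte 19 = 0x0A: mode=TERM remaining=0 emitted=7 chunks_done=2
Byte 20 = 0x0D: mode=TERM remaining=0 emitted=7 chunks_done=2

Answer: TERM 0 7 2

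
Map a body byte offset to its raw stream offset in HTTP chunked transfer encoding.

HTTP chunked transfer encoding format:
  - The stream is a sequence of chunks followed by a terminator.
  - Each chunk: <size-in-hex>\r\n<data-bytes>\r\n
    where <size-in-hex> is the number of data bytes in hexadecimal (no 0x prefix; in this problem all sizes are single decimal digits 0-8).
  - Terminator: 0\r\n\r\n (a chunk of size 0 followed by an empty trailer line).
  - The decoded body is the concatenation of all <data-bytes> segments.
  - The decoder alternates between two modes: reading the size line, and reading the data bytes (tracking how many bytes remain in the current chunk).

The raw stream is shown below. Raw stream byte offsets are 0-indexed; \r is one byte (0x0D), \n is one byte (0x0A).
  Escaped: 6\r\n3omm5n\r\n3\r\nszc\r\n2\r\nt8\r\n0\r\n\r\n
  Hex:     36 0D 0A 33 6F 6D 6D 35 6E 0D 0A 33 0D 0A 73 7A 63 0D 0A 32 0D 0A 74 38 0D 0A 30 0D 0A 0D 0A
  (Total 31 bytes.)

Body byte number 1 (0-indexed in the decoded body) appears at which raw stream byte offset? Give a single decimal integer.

Answer: 4

Derivation:
Chunk 1: stream[0..1]='6' size=0x6=6, data at stream[3..9]='3omm5n' -> body[0..6], body so far='3omm5n'
Chunk 2: stream[11..12]='3' size=0x3=3, data at stream[14..17]='szc' -> body[6..9], body so far='3omm5nszc'
Chunk 3: stream[19..20]='2' size=0x2=2, data at stream[22..24]='t8' -> body[9..11], body so far='3omm5nszct8'
Chunk 4: stream[26..27]='0' size=0 (terminator). Final body='3omm5nszct8' (11 bytes)
Body byte 1 at stream offset 4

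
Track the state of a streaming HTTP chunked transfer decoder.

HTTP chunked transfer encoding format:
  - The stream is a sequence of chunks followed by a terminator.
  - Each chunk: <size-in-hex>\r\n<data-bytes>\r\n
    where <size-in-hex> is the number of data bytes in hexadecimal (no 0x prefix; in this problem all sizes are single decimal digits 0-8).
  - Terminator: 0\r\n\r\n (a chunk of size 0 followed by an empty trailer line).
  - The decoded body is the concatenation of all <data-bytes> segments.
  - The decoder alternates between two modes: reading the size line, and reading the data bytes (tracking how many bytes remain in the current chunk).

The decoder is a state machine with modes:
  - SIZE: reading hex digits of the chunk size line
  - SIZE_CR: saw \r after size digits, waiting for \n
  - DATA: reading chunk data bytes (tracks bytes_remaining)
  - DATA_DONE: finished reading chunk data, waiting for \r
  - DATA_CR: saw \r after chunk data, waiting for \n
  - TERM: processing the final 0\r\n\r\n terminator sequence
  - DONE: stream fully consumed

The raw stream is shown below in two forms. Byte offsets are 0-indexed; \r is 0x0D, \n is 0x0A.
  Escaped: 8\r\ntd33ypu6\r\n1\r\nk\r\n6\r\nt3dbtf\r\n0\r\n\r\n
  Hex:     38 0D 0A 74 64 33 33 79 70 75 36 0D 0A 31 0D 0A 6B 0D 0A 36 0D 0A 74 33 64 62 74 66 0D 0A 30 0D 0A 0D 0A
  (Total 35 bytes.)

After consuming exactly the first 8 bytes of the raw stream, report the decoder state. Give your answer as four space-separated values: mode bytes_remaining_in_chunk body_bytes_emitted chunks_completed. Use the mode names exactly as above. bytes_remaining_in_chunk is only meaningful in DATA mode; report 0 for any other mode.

Byte 0 = '8': mode=SIZE remaining=0 emitted=0 chunks_done=0
Byte 1 = 0x0D: mode=SIZE_CR remaining=0 emitted=0 chunks_done=0
Byte 2 = 0x0A: mode=DATA remaining=8 emitted=0 chunks_done=0
Byte 3 = 't': mode=DATA remaining=7 emitted=1 chunks_done=0
Byte 4 = 'd': mode=DATA remaining=6 emitted=2 chunks_done=0
Byte 5 = '3': mode=DATA remaining=5 emitted=3 chunks_done=0
Byte 6 = '3': mode=DATA remaining=4 emitted=4 chunks_done=0
Byte 7 = 'y': mode=DATA remaining=3 emitted=5 chunks_done=0

Answer: DATA 3 5 0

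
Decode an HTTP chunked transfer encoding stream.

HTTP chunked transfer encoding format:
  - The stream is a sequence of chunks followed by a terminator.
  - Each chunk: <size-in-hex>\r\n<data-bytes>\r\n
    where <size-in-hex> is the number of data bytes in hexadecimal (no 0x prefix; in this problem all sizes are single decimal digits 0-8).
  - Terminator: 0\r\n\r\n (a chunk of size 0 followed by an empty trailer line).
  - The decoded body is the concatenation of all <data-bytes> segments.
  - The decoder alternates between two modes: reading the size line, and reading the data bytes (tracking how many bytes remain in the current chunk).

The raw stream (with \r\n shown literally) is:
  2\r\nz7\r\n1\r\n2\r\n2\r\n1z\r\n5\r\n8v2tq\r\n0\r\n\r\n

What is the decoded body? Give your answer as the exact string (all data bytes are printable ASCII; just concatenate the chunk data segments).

Answer: z721z8v2tq

Derivation:
Chunk 1: stream[0..1]='2' size=0x2=2, data at stream[3..5]='z7' -> body[0..2], body so far='z7'
Chunk 2: stream[7..8]='1' size=0x1=1, data at stream[10..11]='2' -> body[2..3], body so far='z72'
Chunk 3: stream[13..14]='2' size=0x2=2, data at stream[16..18]='1z' -> body[3..5], body so far='z721z'
Chunk 4: stream[20..21]='5' size=0x5=5, data at stream[23..28]='8v2tq' -> body[5..10], body so far='z721z8v2tq'
Chunk 5: stream[30..31]='0' size=0 (terminator). Final body='z721z8v2tq' (10 bytes)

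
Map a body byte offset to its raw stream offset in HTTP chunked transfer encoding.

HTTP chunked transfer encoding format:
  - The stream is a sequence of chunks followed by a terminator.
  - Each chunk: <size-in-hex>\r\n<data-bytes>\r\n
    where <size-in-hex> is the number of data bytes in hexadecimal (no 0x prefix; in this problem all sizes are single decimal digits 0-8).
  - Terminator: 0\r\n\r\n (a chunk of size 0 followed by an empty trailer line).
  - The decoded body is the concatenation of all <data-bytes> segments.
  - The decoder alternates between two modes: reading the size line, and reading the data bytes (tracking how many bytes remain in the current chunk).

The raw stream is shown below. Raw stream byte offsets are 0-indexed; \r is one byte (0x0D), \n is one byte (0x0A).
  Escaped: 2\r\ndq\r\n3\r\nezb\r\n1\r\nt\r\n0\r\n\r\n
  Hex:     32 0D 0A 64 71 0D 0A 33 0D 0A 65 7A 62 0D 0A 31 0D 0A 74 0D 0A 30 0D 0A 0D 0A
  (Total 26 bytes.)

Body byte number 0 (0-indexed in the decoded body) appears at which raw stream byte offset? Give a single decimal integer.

Answer: 3

Derivation:
Chunk 1: stream[0..1]='2' size=0x2=2, data at stream[3..5]='dq' -> body[0..2], body so far='dq'
Chunk 2: stream[7..8]='3' size=0x3=3, data at stream[10..13]='ezb' -> body[2..5], body so far='dqezb'
Chunk 3: stream[15..16]='1' size=0x1=1, data at stream[18..19]='t' -> body[5..6], body so far='dqezbt'
Chunk 4: stream[21..22]='0' size=0 (terminator). Final body='dqezbt' (6 bytes)
Body byte 0 at stream offset 3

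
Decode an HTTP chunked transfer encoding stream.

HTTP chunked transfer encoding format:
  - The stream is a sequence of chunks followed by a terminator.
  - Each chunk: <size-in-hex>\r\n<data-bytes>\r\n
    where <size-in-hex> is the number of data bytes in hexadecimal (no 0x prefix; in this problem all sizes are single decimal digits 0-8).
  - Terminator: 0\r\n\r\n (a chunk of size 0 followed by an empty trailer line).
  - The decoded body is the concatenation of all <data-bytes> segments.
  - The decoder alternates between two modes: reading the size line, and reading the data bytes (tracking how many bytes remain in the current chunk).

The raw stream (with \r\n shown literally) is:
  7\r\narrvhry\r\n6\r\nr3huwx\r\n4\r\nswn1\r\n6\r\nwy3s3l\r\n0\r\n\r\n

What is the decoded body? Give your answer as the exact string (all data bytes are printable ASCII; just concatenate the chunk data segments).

Chunk 1: stream[0..1]='7' size=0x7=7, data at stream[3..10]='arrvhry' -> body[0..7], body so far='arrvhry'
Chunk 2: stream[12..13]='6' size=0x6=6, data at stream[15..21]='r3huwx' -> body[7..13], body so far='arrvhryr3huwx'
Chunk 3: stream[23..24]='4' size=0x4=4, data at stream[26..30]='swn1' -> body[13..17], body so far='arrvhryr3huwxswn1'
Chunk 4: stream[32..33]='6' size=0x6=6, data at stream[35..41]='wy3s3l' -> body[17..23], body so far='arrvhryr3huwxswn1wy3s3l'
Chunk 5: stream[43..44]='0' size=0 (terminator). Final body='arrvhryr3huwxswn1wy3s3l' (23 bytes)

Answer: arrvhryr3huwxswn1wy3s3l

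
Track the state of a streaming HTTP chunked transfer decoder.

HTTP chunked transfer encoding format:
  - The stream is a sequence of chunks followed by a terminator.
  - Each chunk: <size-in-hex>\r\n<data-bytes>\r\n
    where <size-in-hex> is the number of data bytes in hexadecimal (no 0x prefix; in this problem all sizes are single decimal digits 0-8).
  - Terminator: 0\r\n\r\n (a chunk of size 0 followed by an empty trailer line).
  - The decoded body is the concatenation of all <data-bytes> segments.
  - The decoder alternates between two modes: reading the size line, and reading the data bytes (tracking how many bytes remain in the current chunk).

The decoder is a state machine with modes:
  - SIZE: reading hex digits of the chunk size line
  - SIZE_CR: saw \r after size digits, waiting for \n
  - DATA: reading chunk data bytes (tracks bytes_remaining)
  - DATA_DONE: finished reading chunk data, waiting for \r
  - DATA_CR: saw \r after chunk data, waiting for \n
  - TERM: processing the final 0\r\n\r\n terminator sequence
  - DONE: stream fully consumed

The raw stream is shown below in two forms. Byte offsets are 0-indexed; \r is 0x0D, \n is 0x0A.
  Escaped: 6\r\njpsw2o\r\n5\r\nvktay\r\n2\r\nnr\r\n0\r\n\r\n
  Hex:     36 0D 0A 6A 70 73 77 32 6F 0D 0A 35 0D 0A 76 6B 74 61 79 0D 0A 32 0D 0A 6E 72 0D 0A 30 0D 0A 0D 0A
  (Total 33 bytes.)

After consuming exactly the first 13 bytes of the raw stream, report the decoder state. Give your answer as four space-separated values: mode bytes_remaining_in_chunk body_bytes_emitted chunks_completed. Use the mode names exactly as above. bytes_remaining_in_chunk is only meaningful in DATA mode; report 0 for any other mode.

Byte 0 = '6': mode=SIZE remaining=0 emitted=0 chunks_done=0
Byte 1 = 0x0D: mode=SIZE_CR remaining=0 emitted=0 chunks_done=0
Byte 2 = 0x0A: mode=DATA remaining=6 emitted=0 chunks_done=0
Byte 3 = 'j': mode=DATA remaining=5 emitted=1 chunks_done=0
Byte 4 = 'p': mode=DATA remaining=4 emitted=2 chunks_done=0
Byte 5 = 's': mode=DATA remaining=3 emitted=3 chunks_done=0
Byte 6 = 'w': mode=DATA remaining=2 emitted=4 chunks_done=0
Byte 7 = '2': mode=DATA remaining=1 emitted=5 chunks_done=0
Byte 8 = 'o': mode=DATA_DONE remaining=0 emitted=6 chunks_done=0
Byte 9 = 0x0D: mode=DATA_CR remaining=0 emitted=6 chunks_done=0
Byte 10 = 0x0A: mode=SIZE remaining=0 emitted=6 chunks_done=1
Byte 11 = '5': mode=SIZE remaining=0 emitted=6 chunks_done=1
Byte 12 = 0x0D: mode=SIZE_CR remaining=0 emitted=6 chunks_done=1

Answer: SIZE_CR 0 6 1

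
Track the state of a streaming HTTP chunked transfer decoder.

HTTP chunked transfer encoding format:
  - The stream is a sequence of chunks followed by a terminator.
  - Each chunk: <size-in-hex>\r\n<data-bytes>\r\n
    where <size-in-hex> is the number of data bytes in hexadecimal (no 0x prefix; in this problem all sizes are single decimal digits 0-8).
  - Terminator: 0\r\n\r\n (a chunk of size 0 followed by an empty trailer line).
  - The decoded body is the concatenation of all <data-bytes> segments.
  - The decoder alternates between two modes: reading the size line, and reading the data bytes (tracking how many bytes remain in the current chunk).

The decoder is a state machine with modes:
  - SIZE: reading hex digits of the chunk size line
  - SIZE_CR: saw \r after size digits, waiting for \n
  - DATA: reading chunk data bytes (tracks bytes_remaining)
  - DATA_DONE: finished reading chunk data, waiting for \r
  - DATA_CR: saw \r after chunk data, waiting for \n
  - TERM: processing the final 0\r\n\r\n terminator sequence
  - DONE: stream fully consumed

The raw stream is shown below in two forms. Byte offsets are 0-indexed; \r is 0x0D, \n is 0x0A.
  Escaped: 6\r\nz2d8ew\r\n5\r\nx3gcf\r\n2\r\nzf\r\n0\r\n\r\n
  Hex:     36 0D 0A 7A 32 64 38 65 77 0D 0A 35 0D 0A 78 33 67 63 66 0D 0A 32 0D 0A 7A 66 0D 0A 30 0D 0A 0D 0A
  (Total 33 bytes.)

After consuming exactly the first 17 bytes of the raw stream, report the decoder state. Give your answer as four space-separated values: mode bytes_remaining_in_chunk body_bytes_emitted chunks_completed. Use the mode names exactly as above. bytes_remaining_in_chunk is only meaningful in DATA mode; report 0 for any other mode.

Byte 0 = '6': mode=SIZE remaining=0 emitted=0 chunks_done=0
Byte 1 = 0x0D: mode=SIZE_CR remaining=0 emitted=0 chunks_done=0
Byte 2 = 0x0A: mode=DATA remaining=6 emitted=0 chunks_done=0
Byte 3 = 'z': mode=DATA remaining=5 emitted=1 chunks_done=0
Byte 4 = '2': mode=DATA remaining=4 emitted=2 chunks_done=0
Byte 5 = 'd': mode=DATA remaining=3 emitted=3 chunks_done=0
Byte 6 = '8': mode=DATA remaining=2 emitted=4 chunks_done=0
Byte 7 = 'e': mode=DATA remaining=1 emitted=5 chunks_done=0
Byte 8 = 'w': mode=DATA_DONE remaining=0 emitted=6 chunks_done=0
Byte 9 = 0x0D: mode=DATA_CR remaining=0 emitted=6 chunks_done=0
Byte 10 = 0x0A: mode=SIZE remaining=0 emitted=6 chunks_done=1
Byte 11 = '5': mode=SIZE remaining=0 emitted=6 chunks_done=1
Byte 12 = 0x0D: mode=SIZE_CR remaining=0 emitted=6 chunks_done=1
Byte 13 = 0x0A: mode=DATA remaining=5 emitted=6 chunks_done=1
Byte 14 = 'x': mode=DATA remaining=4 emitted=7 chunks_done=1
Byte 15 = '3': mode=DATA remaining=3 emitted=8 chunks_done=1
Byte 16 = 'g': mode=DATA remaining=2 emitted=9 chunks_done=1

Answer: DATA 2 9 1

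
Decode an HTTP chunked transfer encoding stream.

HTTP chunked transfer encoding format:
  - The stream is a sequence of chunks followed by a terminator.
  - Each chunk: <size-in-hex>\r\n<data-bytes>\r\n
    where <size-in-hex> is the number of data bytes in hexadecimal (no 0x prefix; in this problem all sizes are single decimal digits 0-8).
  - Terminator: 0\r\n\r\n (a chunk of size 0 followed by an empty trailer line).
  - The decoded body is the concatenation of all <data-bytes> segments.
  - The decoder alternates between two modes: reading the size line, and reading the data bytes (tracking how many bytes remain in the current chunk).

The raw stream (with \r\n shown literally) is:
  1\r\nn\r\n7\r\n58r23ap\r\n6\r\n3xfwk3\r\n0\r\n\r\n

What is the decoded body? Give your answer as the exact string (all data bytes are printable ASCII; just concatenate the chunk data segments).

Chunk 1: stream[0..1]='1' size=0x1=1, data at stream[3..4]='n' -> body[0..1], body so far='n'
Chunk 2: stream[6..7]='7' size=0x7=7, data at stream[9..16]='58r23ap' -> body[1..8], body so far='n58r23ap'
Chunk 3: stream[18..19]='6' size=0x6=6, data at stream[21..27]='3xfwk3' -> body[8..14], body so far='n58r23ap3xfwk3'
Chunk 4: stream[29..30]='0' size=0 (terminator). Final body='n58r23ap3xfwk3' (14 bytes)

Answer: n58r23ap3xfwk3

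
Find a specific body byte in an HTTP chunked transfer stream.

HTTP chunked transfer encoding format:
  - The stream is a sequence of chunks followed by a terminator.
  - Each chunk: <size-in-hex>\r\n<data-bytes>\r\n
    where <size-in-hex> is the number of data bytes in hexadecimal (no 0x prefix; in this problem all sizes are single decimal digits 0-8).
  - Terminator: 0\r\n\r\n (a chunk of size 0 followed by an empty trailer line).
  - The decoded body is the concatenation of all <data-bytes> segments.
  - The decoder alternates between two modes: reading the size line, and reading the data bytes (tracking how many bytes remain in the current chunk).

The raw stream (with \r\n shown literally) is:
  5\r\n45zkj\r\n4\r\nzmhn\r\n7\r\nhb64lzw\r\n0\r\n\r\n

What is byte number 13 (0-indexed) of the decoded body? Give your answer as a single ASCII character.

Chunk 1: stream[0..1]='5' size=0x5=5, data at stream[3..8]='45zkj' -> body[0..5], body so far='45zkj'
Chunk 2: stream[10..11]='4' size=0x4=4, data at stream[13..17]='zmhn' -> body[5..9], body so far='45zkjzmhn'
Chunk 3: stream[19..20]='7' size=0x7=7, data at stream[22..29]='hb64lzw' -> body[9..16], body so far='45zkjzmhnhb64lzw'
Chunk 4: stream[31..32]='0' size=0 (terminator). Final body='45zkjzmhnhb64lzw' (16 bytes)
Body byte 13 = 'l'

Answer: l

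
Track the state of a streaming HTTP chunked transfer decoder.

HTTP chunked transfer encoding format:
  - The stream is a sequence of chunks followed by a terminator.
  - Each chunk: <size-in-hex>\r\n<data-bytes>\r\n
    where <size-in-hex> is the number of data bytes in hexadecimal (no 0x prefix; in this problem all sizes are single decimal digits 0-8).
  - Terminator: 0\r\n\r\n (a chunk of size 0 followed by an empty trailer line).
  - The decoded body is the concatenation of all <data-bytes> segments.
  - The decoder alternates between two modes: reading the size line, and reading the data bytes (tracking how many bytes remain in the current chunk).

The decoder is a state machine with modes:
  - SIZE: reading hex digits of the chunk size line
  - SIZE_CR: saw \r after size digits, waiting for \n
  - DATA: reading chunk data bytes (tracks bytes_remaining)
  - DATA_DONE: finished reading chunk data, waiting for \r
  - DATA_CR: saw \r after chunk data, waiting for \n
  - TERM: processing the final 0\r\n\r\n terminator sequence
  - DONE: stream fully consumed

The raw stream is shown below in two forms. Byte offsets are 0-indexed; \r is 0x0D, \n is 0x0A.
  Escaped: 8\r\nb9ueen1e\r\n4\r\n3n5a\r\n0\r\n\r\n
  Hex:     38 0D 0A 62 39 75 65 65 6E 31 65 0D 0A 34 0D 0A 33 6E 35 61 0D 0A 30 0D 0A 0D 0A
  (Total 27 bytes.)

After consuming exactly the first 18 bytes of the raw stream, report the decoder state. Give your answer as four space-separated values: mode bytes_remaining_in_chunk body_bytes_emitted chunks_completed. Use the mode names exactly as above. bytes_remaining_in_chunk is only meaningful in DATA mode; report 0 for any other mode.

Byte 0 = '8': mode=SIZE remaining=0 emitted=0 chunks_done=0
Byte 1 = 0x0D: mode=SIZE_CR remaining=0 emitted=0 chunks_done=0
Byte 2 = 0x0A: mode=DATA remaining=8 emitted=0 chunks_done=0
Byte 3 = 'b': mode=DATA remaining=7 emitted=1 chunks_done=0
Byte 4 = '9': mode=DATA remaining=6 emitted=2 chunks_done=0
Byte 5 = 'u': mode=DATA remaining=5 emitted=3 chunks_done=0
Byte 6 = 'e': mode=DATA remaining=4 emitted=4 chunks_done=0
Byte 7 = 'e': mode=DATA remaining=3 emitted=5 chunks_done=0
Byte 8 = 'n': mode=DATA remaining=2 emitted=6 chunks_done=0
Byte 9 = '1': mode=DATA remaining=1 emitted=7 chunks_done=0
Byte 10 = 'e': mode=DATA_DONE remaining=0 emitted=8 chunks_done=0
Byte 11 = 0x0D: mode=DATA_CR remaining=0 emitted=8 chunks_done=0
Byte 12 = 0x0A: mode=SIZE remaining=0 emitted=8 chunks_done=1
Byte 13 = '4': mode=SIZE remaining=0 emitted=8 chunks_done=1
Byte 14 = 0x0D: mode=SIZE_CR remaining=0 emitted=8 chunks_done=1
Byte 15 = 0x0A: mode=DATA remaining=4 emitted=8 chunks_done=1
Byte 16 = '3': mode=DATA remaining=3 emitted=9 chunks_done=1
Byte 17 = 'n': mode=DATA remaining=2 emitted=10 chunks_done=1

Answer: DATA 2 10 1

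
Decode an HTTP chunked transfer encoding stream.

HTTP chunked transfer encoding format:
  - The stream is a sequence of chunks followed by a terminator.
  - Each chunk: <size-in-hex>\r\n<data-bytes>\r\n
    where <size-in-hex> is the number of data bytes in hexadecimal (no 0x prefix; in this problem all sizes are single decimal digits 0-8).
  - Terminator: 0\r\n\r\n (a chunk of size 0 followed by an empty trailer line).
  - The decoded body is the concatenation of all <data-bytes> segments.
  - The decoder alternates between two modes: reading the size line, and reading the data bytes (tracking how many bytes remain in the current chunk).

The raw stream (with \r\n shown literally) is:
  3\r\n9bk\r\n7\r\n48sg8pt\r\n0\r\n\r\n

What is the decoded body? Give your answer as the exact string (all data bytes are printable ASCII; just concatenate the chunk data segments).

Answer: 9bk48sg8pt

Derivation:
Chunk 1: stream[0..1]='3' size=0x3=3, data at stream[3..6]='9bk' -> body[0..3], body so far='9bk'
Chunk 2: stream[8..9]='7' size=0x7=7, data at stream[11..18]='48sg8pt' -> body[3..10], body so far='9bk48sg8pt'
Chunk 3: stream[20..21]='0' size=0 (terminator). Final body='9bk48sg8pt' (10 bytes)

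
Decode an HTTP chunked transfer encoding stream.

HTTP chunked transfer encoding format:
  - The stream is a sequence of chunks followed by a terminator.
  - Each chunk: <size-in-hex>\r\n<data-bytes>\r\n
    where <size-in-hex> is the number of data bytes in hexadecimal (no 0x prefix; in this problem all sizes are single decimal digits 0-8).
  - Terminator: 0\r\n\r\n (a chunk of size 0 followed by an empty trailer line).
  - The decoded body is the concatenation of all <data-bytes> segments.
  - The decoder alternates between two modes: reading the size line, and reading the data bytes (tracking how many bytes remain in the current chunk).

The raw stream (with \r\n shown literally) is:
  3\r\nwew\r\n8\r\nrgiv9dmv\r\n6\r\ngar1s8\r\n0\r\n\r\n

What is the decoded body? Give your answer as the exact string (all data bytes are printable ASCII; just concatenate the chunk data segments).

Chunk 1: stream[0..1]='3' size=0x3=3, data at stream[3..6]='wew' -> body[0..3], body so far='wew'
Chunk 2: stream[8..9]='8' size=0x8=8, data at stream[11..19]='rgiv9dmv' -> body[3..11], body so far='wewrgiv9dmv'
Chunk 3: stream[21..22]='6' size=0x6=6, data at stream[24..30]='gar1s8' -> body[11..17], body so far='wewrgiv9dmvgar1s8'
Chunk 4: stream[32..33]='0' size=0 (terminator). Final body='wewrgiv9dmvgar1s8' (17 bytes)

Answer: wewrgiv9dmvgar1s8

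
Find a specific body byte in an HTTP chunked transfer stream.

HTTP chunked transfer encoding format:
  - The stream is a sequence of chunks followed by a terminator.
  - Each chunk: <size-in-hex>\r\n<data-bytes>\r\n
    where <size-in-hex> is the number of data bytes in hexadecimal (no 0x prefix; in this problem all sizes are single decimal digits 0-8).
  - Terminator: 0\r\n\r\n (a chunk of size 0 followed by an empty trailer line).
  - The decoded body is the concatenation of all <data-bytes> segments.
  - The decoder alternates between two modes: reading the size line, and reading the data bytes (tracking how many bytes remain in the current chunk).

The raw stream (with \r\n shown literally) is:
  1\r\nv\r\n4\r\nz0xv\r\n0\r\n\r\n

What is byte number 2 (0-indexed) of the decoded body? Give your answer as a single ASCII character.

Chunk 1: stream[0..1]='1' size=0x1=1, data at stream[3..4]='v' -> body[0..1], body so far='v'
Chunk 2: stream[6..7]='4' size=0x4=4, data at stream[9..13]='z0xv' -> body[1..5], body so far='vz0xv'
Chunk 3: stream[15..16]='0' size=0 (terminator). Final body='vz0xv' (5 bytes)
Body byte 2 = '0'

Answer: 0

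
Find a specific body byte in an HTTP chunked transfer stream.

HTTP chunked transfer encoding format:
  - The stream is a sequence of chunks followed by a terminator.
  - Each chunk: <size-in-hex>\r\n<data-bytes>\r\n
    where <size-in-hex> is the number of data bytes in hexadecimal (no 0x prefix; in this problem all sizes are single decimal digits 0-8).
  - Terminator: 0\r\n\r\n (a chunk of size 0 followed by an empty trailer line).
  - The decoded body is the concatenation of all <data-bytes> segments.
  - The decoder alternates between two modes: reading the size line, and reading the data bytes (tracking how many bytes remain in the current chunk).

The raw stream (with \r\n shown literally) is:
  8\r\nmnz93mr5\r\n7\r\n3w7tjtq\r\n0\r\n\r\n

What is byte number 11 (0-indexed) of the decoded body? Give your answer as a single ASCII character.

Answer: t

Derivation:
Chunk 1: stream[0..1]='8' size=0x8=8, data at stream[3..11]='mnz93mr5' -> body[0..8], body so far='mnz93mr5'
Chunk 2: stream[13..14]='7' size=0x7=7, data at stream[16..23]='3w7tjtq' -> body[8..15], body so far='mnz93mr53w7tjtq'
Chunk 3: stream[25..26]='0' size=0 (terminator). Final body='mnz93mr53w7tjtq' (15 bytes)
Body byte 11 = 't'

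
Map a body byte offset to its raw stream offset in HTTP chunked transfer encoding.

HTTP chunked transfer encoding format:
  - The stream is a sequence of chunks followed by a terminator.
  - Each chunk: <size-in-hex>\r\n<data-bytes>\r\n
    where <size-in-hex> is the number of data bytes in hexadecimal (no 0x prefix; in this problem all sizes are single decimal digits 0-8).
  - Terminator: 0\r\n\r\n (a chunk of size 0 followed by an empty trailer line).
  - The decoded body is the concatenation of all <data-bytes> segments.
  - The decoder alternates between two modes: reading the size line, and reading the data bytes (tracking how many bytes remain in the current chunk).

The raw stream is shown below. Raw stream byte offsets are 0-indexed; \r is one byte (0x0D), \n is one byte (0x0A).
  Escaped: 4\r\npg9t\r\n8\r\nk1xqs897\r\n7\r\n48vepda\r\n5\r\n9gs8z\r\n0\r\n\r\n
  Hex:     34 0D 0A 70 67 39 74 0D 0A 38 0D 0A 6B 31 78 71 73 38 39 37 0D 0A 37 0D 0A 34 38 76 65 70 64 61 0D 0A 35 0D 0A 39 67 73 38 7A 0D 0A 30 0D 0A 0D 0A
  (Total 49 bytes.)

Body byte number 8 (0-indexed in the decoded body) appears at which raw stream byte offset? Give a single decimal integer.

Answer: 16

Derivation:
Chunk 1: stream[0..1]='4' size=0x4=4, data at stream[3..7]='pg9t' -> body[0..4], body so far='pg9t'
Chunk 2: stream[9..10]='8' size=0x8=8, data at stream[12..20]='k1xqs897' -> body[4..12], body so far='pg9tk1xqs897'
Chunk 3: stream[22..23]='7' size=0x7=7, data at stream[25..32]='48vepda' -> body[12..19], body so far='pg9tk1xqs89748vepda'
Chunk 4: stream[34..35]='5' size=0x5=5, data at stream[37..42]='9gs8z' -> body[19..24], body so far='pg9tk1xqs89748vepda9gs8z'
Chunk 5: stream[44..45]='0' size=0 (terminator). Final body='pg9tk1xqs89748vepda9gs8z' (24 bytes)
Body byte 8 at stream offset 16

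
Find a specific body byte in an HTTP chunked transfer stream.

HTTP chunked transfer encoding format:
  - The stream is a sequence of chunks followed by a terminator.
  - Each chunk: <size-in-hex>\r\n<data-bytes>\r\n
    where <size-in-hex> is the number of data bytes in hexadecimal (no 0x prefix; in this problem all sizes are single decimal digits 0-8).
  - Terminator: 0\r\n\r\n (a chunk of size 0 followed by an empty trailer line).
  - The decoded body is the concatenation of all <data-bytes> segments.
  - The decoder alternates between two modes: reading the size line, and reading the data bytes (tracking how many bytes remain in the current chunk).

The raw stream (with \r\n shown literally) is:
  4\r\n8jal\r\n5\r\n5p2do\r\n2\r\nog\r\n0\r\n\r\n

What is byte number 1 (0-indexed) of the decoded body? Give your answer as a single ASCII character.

Chunk 1: stream[0..1]='4' size=0x4=4, data at stream[3..7]='8jal' -> body[0..4], body so far='8jal'
Chunk 2: stream[9..10]='5' size=0x5=5, data at stream[12..17]='5p2do' -> body[4..9], body so far='8jal5p2do'
Chunk 3: stream[19..20]='2' size=0x2=2, data at stream[22..24]='og' -> body[9..11], body so far='8jal5p2doog'
Chunk 4: stream[26..27]='0' size=0 (terminator). Final body='8jal5p2doog' (11 bytes)
Body byte 1 = 'j'

Answer: j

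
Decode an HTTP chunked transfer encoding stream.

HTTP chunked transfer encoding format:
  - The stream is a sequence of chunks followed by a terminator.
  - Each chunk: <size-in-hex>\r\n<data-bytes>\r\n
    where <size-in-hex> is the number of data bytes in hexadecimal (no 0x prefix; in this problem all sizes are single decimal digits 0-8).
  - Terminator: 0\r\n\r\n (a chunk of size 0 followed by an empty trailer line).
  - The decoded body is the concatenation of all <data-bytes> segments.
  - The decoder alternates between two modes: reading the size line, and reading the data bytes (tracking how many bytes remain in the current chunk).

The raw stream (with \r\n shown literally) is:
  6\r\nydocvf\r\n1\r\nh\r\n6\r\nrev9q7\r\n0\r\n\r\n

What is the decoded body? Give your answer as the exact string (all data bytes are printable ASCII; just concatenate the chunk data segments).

Chunk 1: stream[0..1]='6' size=0x6=6, data at stream[3..9]='ydocvf' -> body[0..6], body so far='ydocvf'
Chunk 2: stream[11..12]='1' size=0x1=1, data at stream[14..15]='h' -> body[6..7], body so far='ydocvfh'
Chunk 3: stream[17..18]='6' size=0x6=6, data at stream[20..26]='rev9q7' -> body[7..13], body so far='ydocvfhrev9q7'
Chunk 4: stream[28..29]='0' size=0 (terminator). Final body='ydocvfhrev9q7' (13 bytes)

Answer: ydocvfhrev9q7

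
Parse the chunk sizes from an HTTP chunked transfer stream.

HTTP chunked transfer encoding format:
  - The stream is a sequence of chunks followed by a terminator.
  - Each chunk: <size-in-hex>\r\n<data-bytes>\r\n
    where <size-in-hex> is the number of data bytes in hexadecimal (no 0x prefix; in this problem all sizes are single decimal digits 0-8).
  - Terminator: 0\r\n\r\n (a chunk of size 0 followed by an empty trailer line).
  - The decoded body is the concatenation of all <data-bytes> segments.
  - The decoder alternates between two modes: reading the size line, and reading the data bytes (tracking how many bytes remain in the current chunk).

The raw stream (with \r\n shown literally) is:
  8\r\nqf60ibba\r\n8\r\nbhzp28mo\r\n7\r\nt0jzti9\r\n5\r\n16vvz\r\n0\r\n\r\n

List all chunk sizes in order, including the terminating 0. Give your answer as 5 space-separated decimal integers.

Chunk 1: stream[0..1]='8' size=0x8=8, data at stream[3..11]='qf60ibba' -> body[0..8], body so far='qf60ibba'
Chunk 2: stream[13..14]='8' size=0x8=8, data at stream[16..24]='bhzp28mo' -> body[8..16], body so far='qf60ibbabhzp28mo'
Chunk 3: stream[26..27]='7' size=0x7=7, data at stream[29..36]='t0jzti9' -> body[16..23], body so far='qf60ibbabhzp28mot0jzti9'
Chunk 4: stream[38..39]='5' size=0x5=5, data at stream[41..46]='16vvz' -> body[23..28], body so far='qf60ibbabhzp28mot0jzti916vvz'
Chunk 5: stream[48..49]='0' size=0 (terminator). Final body='qf60ibbabhzp28mot0jzti916vvz' (28 bytes)

Answer: 8 8 7 5 0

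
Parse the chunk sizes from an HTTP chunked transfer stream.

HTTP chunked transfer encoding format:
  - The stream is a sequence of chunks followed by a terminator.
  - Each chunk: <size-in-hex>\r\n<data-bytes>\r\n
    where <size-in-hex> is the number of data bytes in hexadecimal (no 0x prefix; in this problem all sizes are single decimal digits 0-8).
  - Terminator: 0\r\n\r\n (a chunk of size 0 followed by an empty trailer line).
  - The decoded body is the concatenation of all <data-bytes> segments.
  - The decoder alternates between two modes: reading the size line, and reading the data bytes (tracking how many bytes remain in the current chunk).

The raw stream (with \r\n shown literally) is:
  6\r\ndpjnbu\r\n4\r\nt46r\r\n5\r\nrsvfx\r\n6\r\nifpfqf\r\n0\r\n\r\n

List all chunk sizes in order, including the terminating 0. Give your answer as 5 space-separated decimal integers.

Answer: 6 4 5 6 0

Derivation:
Chunk 1: stream[0..1]='6' size=0x6=6, data at stream[3..9]='dpjnbu' -> body[0..6], body so far='dpjnbu'
Chunk 2: stream[11..12]='4' size=0x4=4, data at stream[14..18]='t46r' -> body[6..10], body so far='dpjnbut46r'
Chunk 3: stream[20..21]='5' size=0x5=5, data at stream[23..28]='rsvfx' -> body[10..15], body so far='dpjnbut46rrsvfx'
Chunk 4: stream[30..31]='6' size=0x6=6, data at stream[33..39]='ifpfqf' -> body[15..21], body so far='dpjnbut46rrsvfxifpfqf'
Chunk 5: stream[41..42]='0' size=0 (terminator). Final body='dpjnbut46rrsvfxifpfqf' (21 bytes)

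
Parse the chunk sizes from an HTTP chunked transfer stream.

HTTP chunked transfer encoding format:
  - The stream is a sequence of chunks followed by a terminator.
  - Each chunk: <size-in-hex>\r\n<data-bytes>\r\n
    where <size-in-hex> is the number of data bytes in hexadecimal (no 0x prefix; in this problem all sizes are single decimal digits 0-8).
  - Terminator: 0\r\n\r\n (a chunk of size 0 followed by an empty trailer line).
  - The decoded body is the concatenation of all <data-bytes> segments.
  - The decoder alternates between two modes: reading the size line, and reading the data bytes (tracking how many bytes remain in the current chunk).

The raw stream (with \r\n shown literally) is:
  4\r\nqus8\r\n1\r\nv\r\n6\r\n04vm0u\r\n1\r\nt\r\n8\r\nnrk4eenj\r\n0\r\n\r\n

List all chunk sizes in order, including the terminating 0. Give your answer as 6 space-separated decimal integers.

Chunk 1: stream[0..1]='4' size=0x4=4, data at stream[3..7]='qus8' -> body[0..4], body so far='qus8'
Chunk 2: stream[9..10]='1' size=0x1=1, data at stream[12..13]='v' -> body[4..5], body so far='qus8v'
Chunk 3: stream[15..16]='6' size=0x6=6, data at stream[18..24]='04vm0u' -> body[5..11], body so far='qus8v04vm0u'
Chunk 4: stream[26..27]='1' size=0x1=1, data at stream[29..30]='t' -> body[11..12], body so far='qus8v04vm0ut'
Chunk 5: stream[32..33]='8' size=0x8=8, data at stream[35..43]='nrk4eenj' -> body[12..20], body so far='qus8v04vm0utnrk4eenj'
Chunk 6: stream[45..46]='0' size=0 (terminator). Final body='qus8v04vm0utnrk4eenj' (20 bytes)

Answer: 4 1 6 1 8 0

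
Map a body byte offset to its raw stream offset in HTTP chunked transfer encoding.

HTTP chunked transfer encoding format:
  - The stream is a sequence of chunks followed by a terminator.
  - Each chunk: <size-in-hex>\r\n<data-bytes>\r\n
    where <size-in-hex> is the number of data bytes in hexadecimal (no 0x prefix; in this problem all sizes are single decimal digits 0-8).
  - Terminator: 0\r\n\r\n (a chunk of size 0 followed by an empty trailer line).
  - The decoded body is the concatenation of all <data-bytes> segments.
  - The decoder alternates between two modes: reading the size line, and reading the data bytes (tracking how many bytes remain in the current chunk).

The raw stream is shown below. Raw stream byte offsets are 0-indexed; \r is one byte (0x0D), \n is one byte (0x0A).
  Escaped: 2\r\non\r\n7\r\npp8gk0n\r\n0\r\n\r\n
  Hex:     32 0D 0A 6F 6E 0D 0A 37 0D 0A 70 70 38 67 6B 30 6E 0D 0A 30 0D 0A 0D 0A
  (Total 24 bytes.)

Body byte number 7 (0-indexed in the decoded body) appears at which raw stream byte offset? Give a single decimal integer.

Chunk 1: stream[0..1]='2' size=0x2=2, data at stream[3..5]='on' -> body[0..2], body so far='on'
Chunk 2: stream[7..8]='7' size=0x7=7, data at stream[10..17]='pp8gk0n' -> body[2..9], body so far='onpp8gk0n'
Chunk 3: stream[19..20]='0' size=0 (terminator). Final body='onpp8gk0n' (9 bytes)
Body byte 7 at stream offset 15

Answer: 15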